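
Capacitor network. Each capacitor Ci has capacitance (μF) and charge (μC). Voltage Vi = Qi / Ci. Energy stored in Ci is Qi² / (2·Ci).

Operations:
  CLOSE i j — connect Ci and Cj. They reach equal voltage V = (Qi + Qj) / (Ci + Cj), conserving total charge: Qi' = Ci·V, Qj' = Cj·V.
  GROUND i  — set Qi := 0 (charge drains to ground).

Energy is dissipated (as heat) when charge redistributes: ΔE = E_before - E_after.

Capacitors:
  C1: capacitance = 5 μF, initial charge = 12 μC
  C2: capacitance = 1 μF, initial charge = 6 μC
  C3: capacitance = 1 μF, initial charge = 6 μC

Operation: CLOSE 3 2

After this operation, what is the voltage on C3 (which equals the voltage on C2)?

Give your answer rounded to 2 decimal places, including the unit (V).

Answer: 6.00 V

Derivation:
Initial: C1(5μF, Q=12μC, V=2.40V), C2(1μF, Q=6μC, V=6.00V), C3(1μF, Q=6μC, V=6.00V)
Op 1: CLOSE 3-2: Q_total=12.00, C_total=2.00, V=6.00; Q3=6.00, Q2=6.00; dissipated=0.000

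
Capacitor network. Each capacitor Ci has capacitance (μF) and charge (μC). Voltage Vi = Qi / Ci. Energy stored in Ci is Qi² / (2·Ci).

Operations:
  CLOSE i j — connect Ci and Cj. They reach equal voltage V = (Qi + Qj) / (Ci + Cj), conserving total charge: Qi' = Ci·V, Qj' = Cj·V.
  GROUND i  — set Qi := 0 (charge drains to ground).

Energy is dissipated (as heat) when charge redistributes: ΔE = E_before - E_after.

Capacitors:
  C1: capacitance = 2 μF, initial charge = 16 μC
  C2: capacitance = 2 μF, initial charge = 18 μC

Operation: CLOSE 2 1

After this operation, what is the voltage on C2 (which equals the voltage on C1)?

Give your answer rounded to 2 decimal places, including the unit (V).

Initial: C1(2μF, Q=16μC, V=8.00V), C2(2μF, Q=18μC, V=9.00V)
Op 1: CLOSE 2-1: Q_total=34.00, C_total=4.00, V=8.50; Q2=17.00, Q1=17.00; dissipated=0.500

Answer: 8.50 V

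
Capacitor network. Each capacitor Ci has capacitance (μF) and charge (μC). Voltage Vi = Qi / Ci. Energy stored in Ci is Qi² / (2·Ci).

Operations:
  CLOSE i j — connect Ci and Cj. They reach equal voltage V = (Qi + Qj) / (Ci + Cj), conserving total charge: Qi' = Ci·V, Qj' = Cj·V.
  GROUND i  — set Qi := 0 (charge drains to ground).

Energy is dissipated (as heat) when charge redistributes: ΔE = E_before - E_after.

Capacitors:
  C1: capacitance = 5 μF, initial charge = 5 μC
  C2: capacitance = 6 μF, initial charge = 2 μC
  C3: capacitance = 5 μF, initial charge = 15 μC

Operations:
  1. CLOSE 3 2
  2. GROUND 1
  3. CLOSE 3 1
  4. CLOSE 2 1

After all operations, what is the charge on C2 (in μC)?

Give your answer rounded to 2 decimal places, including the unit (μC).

Answer: 7.17 μC

Derivation:
Initial: C1(5μF, Q=5μC, V=1.00V), C2(6μF, Q=2μC, V=0.33V), C3(5μF, Q=15μC, V=3.00V)
Op 1: CLOSE 3-2: Q_total=17.00, C_total=11.00, V=1.55; Q3=7.73, Q2=9.27; dissipated=9.697
Op 2: GROUND 1: Q1=0; energy lost=2.500
Op 3: CLOSE 3-1: Q_total=7.73, C_total=10.00, V=0.77; Q3=3.86, Q1=3.86; dissipated=2.986
Op 4: CLOSE 2-1: Q_total=13.14, C_total=11.00, V=1.19; Q2=7.17, Q1=5.97; dissipated=0.814
Final charges: Q1=5.97, Q2=7.17, Q3=3.86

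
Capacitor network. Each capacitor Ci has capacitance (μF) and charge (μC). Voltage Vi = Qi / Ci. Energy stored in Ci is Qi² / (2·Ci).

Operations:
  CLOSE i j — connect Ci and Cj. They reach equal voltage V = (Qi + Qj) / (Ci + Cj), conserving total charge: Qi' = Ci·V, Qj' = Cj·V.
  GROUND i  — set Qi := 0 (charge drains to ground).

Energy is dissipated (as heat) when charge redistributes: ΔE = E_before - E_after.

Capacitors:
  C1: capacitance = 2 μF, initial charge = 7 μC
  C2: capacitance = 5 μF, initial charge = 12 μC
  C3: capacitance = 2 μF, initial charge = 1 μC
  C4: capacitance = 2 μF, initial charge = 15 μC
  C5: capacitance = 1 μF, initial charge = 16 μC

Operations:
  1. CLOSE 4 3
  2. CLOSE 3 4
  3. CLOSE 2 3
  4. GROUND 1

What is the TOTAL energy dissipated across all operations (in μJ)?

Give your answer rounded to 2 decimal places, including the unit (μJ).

Initial: C1(2μF, Q=7μC, V=3.50V), C2(5μF, Q=12μC, V=2.40V), C3(2μF, Q=1μC, V=0.50V), C4(2μF, Q=15μC, V=7.50V), C5(1μF, Q=16μC, V=16.00V)
Op 1: CLOSE 4-3: Q_total=16.00, C_total=4.00, V=4.00; Q4=8.00, Q3=8.00; dissipated=24.500
Op 2: CLOSE 3-4: Q_total=16.00, C_total=4.00, V=4.00; Q3=8.00, Q4=8.00; dissipated=0.000
Op 3: CLOSE 2-3: Q_total=20.00, C_total=7.00, V=2.86; Q2=14.29, Q3=5.71; dissipated=1.829
Op 4: GROUND 1: Q1=0; energy lost=12.250
Total dissipated: 38.579 μJ

Answer: 38.58 μJ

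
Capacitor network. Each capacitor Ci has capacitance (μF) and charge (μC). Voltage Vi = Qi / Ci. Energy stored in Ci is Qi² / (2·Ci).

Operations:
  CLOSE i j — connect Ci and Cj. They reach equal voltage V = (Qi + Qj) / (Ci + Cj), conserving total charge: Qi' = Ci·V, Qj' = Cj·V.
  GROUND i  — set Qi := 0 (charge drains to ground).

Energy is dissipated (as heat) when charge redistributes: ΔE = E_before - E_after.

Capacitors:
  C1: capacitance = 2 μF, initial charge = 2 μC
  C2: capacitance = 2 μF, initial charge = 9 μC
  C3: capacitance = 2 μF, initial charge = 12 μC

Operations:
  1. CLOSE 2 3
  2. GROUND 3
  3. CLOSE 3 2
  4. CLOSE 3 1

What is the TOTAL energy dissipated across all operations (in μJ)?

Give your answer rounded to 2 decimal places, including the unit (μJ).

Initial: C1(2μF, Q=2μC, V=1.00V), C2(2μF, Q=9μC, V=4.50V), C3(2μF, Q=12μC, V=6.00V)
Op 1: CLOSE 2-3: Q_total=21.00, C_total=4.00, V=5.25; Q2=10.50, Q3=10.50; dissipated=1.125
Op 2: GROUND 3: Q3=0; energy lost=27.562
Op 3: CLOSE 3-2: Q_total=10.50, C_total=4.00, V=2.62; Q3=5.25, Q2=5.25; dissipated=13.781
Op 4: CLOSE 3-1: Q_total=7.25, C_total=4.00, V=1.81; Q3=3.62, Q1=3.62; dissipated=1.320
Total dissipated: 43.789 μJ

Answer: 43.79 μJ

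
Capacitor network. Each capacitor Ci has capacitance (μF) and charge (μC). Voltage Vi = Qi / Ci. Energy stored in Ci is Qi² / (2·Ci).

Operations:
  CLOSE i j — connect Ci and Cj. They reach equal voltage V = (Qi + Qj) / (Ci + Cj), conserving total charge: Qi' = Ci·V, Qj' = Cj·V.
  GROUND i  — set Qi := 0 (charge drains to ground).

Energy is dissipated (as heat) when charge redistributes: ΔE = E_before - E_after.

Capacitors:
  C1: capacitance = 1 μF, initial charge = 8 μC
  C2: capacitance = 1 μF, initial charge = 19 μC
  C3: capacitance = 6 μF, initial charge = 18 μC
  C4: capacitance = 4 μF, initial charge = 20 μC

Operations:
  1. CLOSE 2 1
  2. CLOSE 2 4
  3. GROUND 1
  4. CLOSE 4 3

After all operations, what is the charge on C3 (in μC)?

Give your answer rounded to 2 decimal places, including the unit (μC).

Answer: 26.88 μC

Derivation:
Initial: C1(1μF, Q=8μC, V=8.00V), C2(1μF, Q=19μC, V=19.00V), C3(6μF, Q=18μC, V=3.00V), C4(4μF, Q=20μC, V=5.00V)
Op 1: CLOSE 2-1: Q_total=27.00, C_total=2.00, V=13.50; Q2=13.50, Q1=13.50; dissipated=30.250
Op 2: CLOSE 2-4: Q_total=33.50, C_total=5.00, V=6.70; Q2=6.70, Q4=26.80; dissipated=28.900
Op 3: GROUND 1: Q1=0; energy lost=91.125
Op 4: CLOSE 4-3: Q_total=44.80, C_total=10.00, V=4.48; Q4=17.92, Q3=26.88; dissipated=16.428
Final charges: Q1=0.00, Q2=6.70, Q3=26.88, Q4=17.92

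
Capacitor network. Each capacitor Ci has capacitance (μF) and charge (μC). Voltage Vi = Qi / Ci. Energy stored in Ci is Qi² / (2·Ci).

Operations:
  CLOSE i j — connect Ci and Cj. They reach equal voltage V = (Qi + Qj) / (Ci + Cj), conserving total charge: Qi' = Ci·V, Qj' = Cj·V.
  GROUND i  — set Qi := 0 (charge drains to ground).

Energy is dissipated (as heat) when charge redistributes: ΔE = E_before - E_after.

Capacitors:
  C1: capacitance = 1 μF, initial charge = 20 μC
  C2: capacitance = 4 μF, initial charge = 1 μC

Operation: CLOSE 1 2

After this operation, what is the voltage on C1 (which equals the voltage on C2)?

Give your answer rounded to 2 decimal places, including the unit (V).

Answer: 4.20 V

Derivation:
Initial: C1(1μF, Q=20μC, V=20.00V), C2(4μF, Q=1μC, V=0.25V)
Op 1: CLOSE 1-2: Q_total=21.00, C_total=5.00, V=4.20; Q1=4.20, Q2=16.80; dissipated=156.025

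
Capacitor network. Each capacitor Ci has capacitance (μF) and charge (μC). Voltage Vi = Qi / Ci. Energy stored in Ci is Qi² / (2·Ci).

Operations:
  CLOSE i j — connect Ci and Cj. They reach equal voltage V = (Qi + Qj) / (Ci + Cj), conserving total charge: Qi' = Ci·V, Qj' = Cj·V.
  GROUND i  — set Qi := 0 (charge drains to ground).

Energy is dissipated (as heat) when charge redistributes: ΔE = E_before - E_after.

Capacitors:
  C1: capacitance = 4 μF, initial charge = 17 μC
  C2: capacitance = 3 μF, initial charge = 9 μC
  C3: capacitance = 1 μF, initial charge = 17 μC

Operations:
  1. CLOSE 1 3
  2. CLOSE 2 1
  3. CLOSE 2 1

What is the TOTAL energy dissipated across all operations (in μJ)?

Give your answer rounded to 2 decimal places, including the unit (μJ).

Initial: C1(4μF, Q=17μC, V=4.25V), C2(3μF, Q=9μC, V=3.00V), C3(1μF, Q=17μC, V=17.00V)
Op 1: CLOSE 1-3: Q_total=34.00, C_total=5.00, V=6.80; Q1=27.20, Q3=6.80; dissipated=65.025
Op 2: CLOSE 2-1: Q_total=36.20, C_total=7.00, V=5.17; Q2=15.51, Q1=20.69; dissipated=12.377
Op 3: CLOSE 2-1: Q_total=36.20, C_total=7.00, V=5.17; Q2=15.51, Q1=20.69; dissipated=0.000
Total dissipated: 77.402 μJ

Answer: 77.40 μJ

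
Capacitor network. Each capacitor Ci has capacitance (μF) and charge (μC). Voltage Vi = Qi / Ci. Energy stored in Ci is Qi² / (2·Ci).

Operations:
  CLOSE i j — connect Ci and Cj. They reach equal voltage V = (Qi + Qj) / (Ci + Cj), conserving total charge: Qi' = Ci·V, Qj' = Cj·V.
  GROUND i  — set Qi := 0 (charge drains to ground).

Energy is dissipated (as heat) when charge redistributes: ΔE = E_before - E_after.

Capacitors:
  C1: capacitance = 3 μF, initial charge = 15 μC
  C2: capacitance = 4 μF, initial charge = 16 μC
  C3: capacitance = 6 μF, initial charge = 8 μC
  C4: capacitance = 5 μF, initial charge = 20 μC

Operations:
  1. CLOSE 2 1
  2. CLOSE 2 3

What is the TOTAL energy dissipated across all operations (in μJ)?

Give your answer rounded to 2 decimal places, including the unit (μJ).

Initial: C1(3μF, Q=15μC, V=5.00V), C2(4μF, Q=16μC, V=4.00V), C3(6μF, Q=8μC, V=1.33V), C4(5μF, Q=20μC, V=4.00V)
Op 1: CLOSE 2-1: Q_total=31.00, C_total=7.00, V=4.43; Q2=17.71, Q1=13.29; dissipated=0.857
Op 2: CLOSE 2-3: Q_total=25.71, C_total=10.00, V=2.57; Q2=10.29, Q3=15.43; dissipated=11.497
Total dissipated: 12.354 μJ

Answer: 12.35 μJ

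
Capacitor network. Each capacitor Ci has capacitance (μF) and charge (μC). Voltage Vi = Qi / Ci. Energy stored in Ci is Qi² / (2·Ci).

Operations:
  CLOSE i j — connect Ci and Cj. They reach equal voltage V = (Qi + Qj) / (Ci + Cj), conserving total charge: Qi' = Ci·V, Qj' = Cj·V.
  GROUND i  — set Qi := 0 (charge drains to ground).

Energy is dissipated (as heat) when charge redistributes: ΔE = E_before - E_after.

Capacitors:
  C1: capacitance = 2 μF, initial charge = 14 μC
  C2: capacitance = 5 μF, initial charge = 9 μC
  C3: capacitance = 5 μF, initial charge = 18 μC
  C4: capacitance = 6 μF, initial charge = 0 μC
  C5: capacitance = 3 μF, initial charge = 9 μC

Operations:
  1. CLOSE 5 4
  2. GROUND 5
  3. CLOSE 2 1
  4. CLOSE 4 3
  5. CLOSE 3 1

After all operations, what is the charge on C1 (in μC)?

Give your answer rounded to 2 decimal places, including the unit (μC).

Answer: 4.99 μC

Derivation:
Initial: C1(2μF, Q=14μC, V=7.00V), C2(5μF, Q=9μC, V=1.80V), C3(5μF, Q=18μC, V=3.60V), C4(6μF, Q=0μC, V=0.00V), C5(3μF, Q=9μC, V=3.00V)
Op 1: CLOSE 5-4: Q_total=9.00, C_total=9.00, V=1.00; Q5=3.00, Q4=6.00; dissipated=9.000
Op 2: GROUND 5: Q5=0; energy lost=1.500
Op 3: CLOSE 2-1: Q_total=23.00, C_total=7.00, V=3.29; Q2=16.43, Q1=6.57; dissipated=19.314
Op 4: CLOSE 4-3: Q_total=24.00, C_total=11.00, V=2.18; Q4=13.09, Q3=10.91; dissipated=9.218
Op 5: CLOSE 3-1: Q_total=17.48, C_total=7.00, V=2.50; Q3=12.49, Q1=4.99; dissipated=0.870
Final charges: Q1=4.99, Q2=16.43, Q3=12.49, Q4=13.09, Q5=0.00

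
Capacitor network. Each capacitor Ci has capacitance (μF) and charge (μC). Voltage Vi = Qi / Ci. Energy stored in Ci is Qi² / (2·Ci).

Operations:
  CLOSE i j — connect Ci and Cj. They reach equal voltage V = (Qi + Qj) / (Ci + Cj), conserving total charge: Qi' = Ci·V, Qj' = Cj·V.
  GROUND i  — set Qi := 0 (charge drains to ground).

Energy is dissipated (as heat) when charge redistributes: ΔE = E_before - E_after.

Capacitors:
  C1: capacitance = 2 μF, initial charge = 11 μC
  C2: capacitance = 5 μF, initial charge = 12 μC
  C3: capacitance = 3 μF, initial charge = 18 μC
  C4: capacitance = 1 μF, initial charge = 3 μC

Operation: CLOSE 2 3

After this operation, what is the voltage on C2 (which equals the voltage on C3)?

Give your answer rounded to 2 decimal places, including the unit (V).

Initial: C1(2μF, Q=11μC, V=5.50V), C2(5μF, Q=12μC, V=2.40V), C3(3μF, Q=18μC, V=6.00V), C4(1μF, Q=3μC, V=3.00V)
Op 1: CLOSE 2-3: Q_total=30.00, C_total=8.00, V=3.75; Q2=18.75, Q3=11.25; dissipated=12.150

Answer: 3.75 V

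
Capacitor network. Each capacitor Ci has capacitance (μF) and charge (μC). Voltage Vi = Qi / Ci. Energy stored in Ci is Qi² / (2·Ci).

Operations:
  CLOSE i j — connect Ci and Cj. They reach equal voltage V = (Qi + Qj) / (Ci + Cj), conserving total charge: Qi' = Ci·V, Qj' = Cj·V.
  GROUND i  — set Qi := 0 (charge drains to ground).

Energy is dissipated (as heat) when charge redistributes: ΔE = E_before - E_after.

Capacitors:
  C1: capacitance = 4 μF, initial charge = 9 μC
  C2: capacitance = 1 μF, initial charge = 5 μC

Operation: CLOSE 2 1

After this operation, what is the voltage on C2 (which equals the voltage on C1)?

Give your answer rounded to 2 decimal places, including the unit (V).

Initial: C1(4μF, Q=9μC, V=2.25V), C2(1μF, Q=5μC, V=5.00V)
Op 1: CLOSE 2-1: Q_total=14.00, C_total=5.00, V=2.80; Q2=2.80, Q1=11.20; dissipated=3.025

Answer: 2.80 V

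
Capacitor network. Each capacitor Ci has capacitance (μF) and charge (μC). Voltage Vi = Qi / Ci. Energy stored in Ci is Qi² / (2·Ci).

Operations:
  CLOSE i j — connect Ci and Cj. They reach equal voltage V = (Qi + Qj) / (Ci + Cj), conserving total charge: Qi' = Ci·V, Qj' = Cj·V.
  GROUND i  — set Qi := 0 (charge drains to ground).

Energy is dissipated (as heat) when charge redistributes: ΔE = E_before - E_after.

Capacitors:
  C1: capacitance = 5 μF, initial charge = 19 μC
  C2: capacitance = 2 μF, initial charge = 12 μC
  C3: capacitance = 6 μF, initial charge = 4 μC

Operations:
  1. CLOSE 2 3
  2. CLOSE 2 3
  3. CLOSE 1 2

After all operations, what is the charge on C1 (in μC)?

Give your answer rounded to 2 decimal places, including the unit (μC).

Initial: C1(5μF, Q=19μC, V=3.80V), C2(2μF, Q=12μC, V=6.00V), C3(6μF, Q=4μC, V=0.67V)
Op 1: CLOSE 2-3: Q_total=16.00, C_total=8.00, V=2.00; Q2=4.00, Q3=12.00; dissipated=21.333
Op 2: CLOSE 2-3: Q_total=16.00, C_total=8.00, V=2.00; Q2=4.00, Q3=12.00; dissipated=0.000
Op 3: CLOSE 1-2: Q_total=23.00, C_total=7.00, V=3.29; Q1=16.43, Q2=6.57; dissipated=2.314
Final charges: Q1=16.43, Q2=6.57, Q3=12.00

Answer: 16.43 μC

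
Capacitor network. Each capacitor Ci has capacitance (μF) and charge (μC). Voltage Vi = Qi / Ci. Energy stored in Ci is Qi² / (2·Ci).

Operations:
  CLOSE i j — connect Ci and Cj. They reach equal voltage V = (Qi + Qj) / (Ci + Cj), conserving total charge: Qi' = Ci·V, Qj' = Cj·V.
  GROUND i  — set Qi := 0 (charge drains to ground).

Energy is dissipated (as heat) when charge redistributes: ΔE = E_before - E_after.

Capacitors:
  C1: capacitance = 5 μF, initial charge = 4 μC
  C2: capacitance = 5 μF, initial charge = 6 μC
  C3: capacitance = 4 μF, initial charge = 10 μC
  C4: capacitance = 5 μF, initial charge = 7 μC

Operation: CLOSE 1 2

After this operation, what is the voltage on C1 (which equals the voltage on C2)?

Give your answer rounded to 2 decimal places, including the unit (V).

Answer: 1.00 V

Derivation:
Initial: C1(5μF, Q=4μC, V=0.80V), C2(5μF, Q=6μC, V=1.20V), C3(4μF, Q=10μC, V=2.50V), C4(5μF, Q=7μC, V=1.40V)
Op 1: CLOSE 1-2: Q_total=10.00, C_total=10.00, V=1.00; Q1=5.00, Q2=5.00; dissipated=0.200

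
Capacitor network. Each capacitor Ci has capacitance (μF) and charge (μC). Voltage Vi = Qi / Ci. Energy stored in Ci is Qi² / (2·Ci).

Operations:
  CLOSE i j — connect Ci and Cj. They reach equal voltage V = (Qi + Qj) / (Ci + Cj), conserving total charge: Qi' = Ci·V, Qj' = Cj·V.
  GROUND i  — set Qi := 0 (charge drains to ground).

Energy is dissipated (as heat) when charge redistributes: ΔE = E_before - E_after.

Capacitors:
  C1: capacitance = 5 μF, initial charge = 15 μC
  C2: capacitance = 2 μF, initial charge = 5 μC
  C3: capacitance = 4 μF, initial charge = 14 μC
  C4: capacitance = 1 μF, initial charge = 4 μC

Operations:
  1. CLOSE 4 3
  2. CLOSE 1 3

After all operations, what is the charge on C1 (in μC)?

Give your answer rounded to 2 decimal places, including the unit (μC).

Answer: 16.33 μC

Derivation:
Initial: C1(5μF, Q=15μC, V=3.00V), C2(2μF, Q=5μC, V=2.50V), C3(4μF, Q=14μC, V=3.50V), C4(1μF, Q=4μC, V=4.00V)
Op 1: CLOSE 4-3: Q_total=18.00, C_total=5.00, V=3.60; Q4=3.60, Q3=14.40; dissipated=0.100
Op 2: CLOSE 1-3: Q_total=29.40, C_total=9.00, V=3.27; Q1=16.33, Q3=13.07; dissipated=0.400
Final charges: Q1=16.33, Q2=5.00, Q3=13.07, Q4=3.60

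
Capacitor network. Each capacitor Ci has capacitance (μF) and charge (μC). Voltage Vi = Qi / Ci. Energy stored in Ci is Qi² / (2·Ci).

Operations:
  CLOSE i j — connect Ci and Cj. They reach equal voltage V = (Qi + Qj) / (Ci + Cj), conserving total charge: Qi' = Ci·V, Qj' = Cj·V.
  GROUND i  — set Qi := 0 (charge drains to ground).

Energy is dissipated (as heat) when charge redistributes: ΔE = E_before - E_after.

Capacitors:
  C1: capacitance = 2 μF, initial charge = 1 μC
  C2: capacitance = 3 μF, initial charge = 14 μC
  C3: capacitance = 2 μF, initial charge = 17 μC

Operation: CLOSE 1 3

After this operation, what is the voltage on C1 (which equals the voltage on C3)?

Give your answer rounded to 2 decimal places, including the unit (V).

Answer: 4.50 V

Derivation:
Initial: C1(2μF, Q=1μC, V=0.50V), C2(3μF, Q=14μC, V=4.67V), C3(2μF, Q=17μC, V=8.50V)
Op 1: CLOSE 1-3: Q_total=18.00, C_total=4.00, V=4.50; Q1=9.00, Q3=9.00; dissipated=32.000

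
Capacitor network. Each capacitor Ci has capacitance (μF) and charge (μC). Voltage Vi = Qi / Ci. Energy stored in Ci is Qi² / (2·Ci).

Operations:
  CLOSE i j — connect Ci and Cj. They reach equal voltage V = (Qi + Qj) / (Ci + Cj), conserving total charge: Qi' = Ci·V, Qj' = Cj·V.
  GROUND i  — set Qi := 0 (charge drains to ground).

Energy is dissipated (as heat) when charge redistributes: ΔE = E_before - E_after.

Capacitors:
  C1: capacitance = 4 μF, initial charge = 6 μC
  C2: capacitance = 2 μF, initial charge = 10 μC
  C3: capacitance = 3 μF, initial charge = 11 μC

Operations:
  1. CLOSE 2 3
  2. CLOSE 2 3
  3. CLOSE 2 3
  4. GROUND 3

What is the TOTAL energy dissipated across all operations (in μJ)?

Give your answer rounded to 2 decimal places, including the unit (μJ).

Initial: C1(4μF, Q=6μC, V=1.50V), C2(2μF, Q=10μC, V=5.00V), C3(3μF, Q=11μC, V=3.67V)
Op 1: CLOSE 2-3: Q_total=21.00, C_total=5.00, V=4.20; Q2=8.40, Q3=12.60; dissipated=1.067
Op 2: CLOSE 2-3: Q_total=21.00, C_total=5.00, V=4.20; Q2=8.40, Q3=12.60; dissipated=0.000
Op 3: CLOSE 2-3: Q_total=21.00, C_total=5.00, V=4.20; Q2=8.40, Q3=12.60; dissipated=0.000
Op 4: GROUND 3: Q3=0; energy lost=26.460
Total dissipated: 27.527 μJ

Answer: 27.53 μJ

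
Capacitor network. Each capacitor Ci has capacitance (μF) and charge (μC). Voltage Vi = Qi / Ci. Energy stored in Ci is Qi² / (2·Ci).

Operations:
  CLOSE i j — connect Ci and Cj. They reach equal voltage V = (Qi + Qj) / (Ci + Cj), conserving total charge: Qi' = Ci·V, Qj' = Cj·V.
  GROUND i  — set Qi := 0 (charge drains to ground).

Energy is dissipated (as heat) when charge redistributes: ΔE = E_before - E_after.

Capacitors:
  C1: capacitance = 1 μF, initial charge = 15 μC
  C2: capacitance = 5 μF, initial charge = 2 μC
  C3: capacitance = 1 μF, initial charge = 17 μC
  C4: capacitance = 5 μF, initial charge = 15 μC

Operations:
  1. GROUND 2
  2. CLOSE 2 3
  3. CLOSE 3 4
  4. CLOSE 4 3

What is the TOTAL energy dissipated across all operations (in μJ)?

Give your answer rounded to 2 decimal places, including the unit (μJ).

Answer: 120.83 μJ

Derivation:
Initial: C1(1μF, Q=15μC, V=15.00V), C2(5μF, Q=2μC, V=0.40V), C3(1μF, Q=17μC, V=17.00V), C4(5μF, Q=15μC, V=3.00V)
Op 1: GROUND 2: Q2=0; energy lost=0.400
Op 2: CLOSE 2-3: Q_total=17.00, C_total=6.00, V=2.83; Q2=14.17, Q3=2.83; dissipated=120.417
Op 3: CLOSE 3-4: Q_total=17.83, C_total=6.00, V=2.97; Q3=2.97, Q4=14.86; dissipated=0.012
Op 4: CLOSE 4-3: Q_total=17.83, C_total=6.00, V=2.97; Q4=14.86, Q3=2.97; dissipated=0.000
Total dissipated: 120.828 μJ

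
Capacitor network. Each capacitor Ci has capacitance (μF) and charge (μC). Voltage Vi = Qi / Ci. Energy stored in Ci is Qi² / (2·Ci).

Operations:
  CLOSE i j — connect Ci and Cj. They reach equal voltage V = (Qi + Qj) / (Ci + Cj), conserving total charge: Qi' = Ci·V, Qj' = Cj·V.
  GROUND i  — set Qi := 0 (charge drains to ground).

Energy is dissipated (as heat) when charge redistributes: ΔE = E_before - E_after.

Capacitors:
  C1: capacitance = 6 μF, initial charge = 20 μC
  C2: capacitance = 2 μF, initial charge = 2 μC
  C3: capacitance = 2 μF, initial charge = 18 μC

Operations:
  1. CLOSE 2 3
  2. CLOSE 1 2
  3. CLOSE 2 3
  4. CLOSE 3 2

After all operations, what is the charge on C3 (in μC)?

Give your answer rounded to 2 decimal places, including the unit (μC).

Initial: C1(6μF, Q=20μC, V=3.33V), C2(2μF, Q=2μC, V=1.00V), C3(2μF, Q=18μC, V=9.00V)
Op 1: CLOSE 2-3: Q_total=20.00, C_total=4.00, V=5.00; Q2=10.00, Q3=10.00; dissipated=32.000
Op 2: CLOSE 1-2: Q_total=30.00, C_total=8.00, V=3.75; Q1=22.50, Q2=7.50; dissipated=2.083
Op 3: CLOSE 2-3: Q_total=17.50, C_total=4.00, V=4.38; Q2=8.75, Q3=8.75; dissipated=0.781
Op 4: CLOSE 3-2: Q_total=17.50, C_total=4.00, V=4.38; Q3=8.75, Q2=8.75; dissipated=0.000
Final charges: Q1=22.50, Q2=8.75, Q3=8.75

Answer: 8.75 μC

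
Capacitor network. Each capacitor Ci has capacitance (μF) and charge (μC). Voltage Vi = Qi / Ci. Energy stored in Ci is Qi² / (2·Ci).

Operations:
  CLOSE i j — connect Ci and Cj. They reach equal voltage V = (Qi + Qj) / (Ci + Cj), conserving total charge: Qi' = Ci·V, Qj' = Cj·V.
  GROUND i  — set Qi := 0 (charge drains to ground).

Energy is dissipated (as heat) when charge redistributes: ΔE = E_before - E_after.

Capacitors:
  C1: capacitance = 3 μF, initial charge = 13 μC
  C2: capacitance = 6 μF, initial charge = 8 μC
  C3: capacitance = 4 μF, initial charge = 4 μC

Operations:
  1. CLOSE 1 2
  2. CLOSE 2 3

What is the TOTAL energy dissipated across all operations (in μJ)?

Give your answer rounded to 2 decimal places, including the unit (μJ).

Answer: 11.13 μJ

Derivation:
Initial: C1(3μF, Q=13μC, V=4.33V), C2(6μF, Q=8μC, V=1.33V), C3(4μF, Q=4μC, V=1.00V)
Op 1: CLOSE 1-2: Q_total=21.00, C_total=9.00, V=2.33; Q1=7.00, Q2=14.00; dissipated=9.000
Op 2: CLOSE 2-3: Q_total=18.00, C_total=10.00, V=1.80; Q2=10.80, Q3=7.20; dissipated=2.133
Total dissipated: 11.133 μJ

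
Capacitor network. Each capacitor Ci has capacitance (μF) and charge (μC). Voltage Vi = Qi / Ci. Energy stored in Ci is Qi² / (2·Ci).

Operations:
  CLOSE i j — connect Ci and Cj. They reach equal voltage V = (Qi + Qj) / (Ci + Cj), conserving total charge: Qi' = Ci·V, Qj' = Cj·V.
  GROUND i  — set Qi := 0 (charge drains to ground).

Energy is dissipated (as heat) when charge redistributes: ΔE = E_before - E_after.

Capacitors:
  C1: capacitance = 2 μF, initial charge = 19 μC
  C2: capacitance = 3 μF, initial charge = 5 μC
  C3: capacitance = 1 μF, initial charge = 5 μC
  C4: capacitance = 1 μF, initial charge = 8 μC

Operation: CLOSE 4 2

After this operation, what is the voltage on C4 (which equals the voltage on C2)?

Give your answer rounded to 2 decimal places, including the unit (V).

Initial: C1(2μF, Q=19μC, V=9.50V), C2(3μF, Q=5μC, V=1.67V), C3(1μF, Q=5μC, V=5.00V), C4(1μF, Q=8μC, V=8.00V)
Op 1: CLOSE 4-2: Q_total=13.00, C_total=4.00, V=3.25; Q4=3.25, Q2=9.75; dissipated=15.042

Answer: 3.25 V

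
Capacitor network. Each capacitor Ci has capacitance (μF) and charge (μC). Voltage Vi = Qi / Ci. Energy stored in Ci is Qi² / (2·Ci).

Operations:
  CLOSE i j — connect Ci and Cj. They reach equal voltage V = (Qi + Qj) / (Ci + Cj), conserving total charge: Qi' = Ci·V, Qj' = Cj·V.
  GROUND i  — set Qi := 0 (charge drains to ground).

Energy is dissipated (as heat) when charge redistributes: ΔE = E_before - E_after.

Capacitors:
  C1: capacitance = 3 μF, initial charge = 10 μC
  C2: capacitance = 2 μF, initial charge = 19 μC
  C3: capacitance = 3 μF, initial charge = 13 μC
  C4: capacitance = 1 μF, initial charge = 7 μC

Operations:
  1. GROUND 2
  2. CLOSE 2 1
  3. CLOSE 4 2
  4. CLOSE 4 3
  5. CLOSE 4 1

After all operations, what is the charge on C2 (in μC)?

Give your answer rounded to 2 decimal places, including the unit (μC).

Initial: C1(3μF, Q=10μC, V=3.33V), C2(2μF, Q=19μC, V=9.50V), C3(3μF, Q=13μC, V=4.33V), C4(1μF, Q=7μC, V=7.00V)
Op 1: GROUND 2: Q2=0; energy lost=90.250
Op 2: CLOSE 2-1: Q_total=10.00, C_total=5.00, V=2.00; Q2=4.00, Q1=6.00; dissipated=6.667
Op 3: CLOSE 4-2: Q_total=11.00, C_total=3.00, V=3.67; Q4=3.67, Q2=7.33; dissipated=8.333
Op 4: CLOSE 4-3: Q_total=16.67, C_total=4.00, V=4.17; Q4=4.17, Q3=12.50; dissipated=0.167
Op 5: CLOSE 4-1: Q_total=10.17, C_total=4.00, V=2.54; Q4=2.54, Q1=7.62; dissipated=1.760
Final charges: Q1=7.62, Q2=7.33, Q3=12.50, Q4=2.54

Answer: 7.33 μC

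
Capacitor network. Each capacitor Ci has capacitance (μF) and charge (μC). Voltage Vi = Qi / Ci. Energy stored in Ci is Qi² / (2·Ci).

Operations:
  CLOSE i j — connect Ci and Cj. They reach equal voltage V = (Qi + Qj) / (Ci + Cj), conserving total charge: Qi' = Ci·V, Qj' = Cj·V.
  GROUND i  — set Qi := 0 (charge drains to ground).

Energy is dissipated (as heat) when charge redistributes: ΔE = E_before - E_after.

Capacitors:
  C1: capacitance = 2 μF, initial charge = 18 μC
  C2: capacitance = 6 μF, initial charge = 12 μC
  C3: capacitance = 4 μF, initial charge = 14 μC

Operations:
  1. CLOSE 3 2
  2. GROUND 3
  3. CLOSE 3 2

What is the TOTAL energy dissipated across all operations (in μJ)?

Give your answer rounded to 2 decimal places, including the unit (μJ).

Answer: 24.33 μJ

Derivation:
Initial: C1(2μF, Q=18μC, V=9.00V), C2(6μF, Q=12μC, V=2.00V), C3(4μF, Q=14μC, V=3.50V)
Op 1: CLOSE 3-2: Q_total=26.00, C_total=10.00, V=2.60; Q3=10.40, Q2=15.60; dissipated=2.700
Op 2: GROUND 3: Q3=0; energy lost=13.520
Op 3: CLOSE 3-2: Q_total=15.60, C_total=10.00, V=1.56; Q3=6.24, Q2=9.36; dissipated=8.112
Total dissipated: 24.332 μJ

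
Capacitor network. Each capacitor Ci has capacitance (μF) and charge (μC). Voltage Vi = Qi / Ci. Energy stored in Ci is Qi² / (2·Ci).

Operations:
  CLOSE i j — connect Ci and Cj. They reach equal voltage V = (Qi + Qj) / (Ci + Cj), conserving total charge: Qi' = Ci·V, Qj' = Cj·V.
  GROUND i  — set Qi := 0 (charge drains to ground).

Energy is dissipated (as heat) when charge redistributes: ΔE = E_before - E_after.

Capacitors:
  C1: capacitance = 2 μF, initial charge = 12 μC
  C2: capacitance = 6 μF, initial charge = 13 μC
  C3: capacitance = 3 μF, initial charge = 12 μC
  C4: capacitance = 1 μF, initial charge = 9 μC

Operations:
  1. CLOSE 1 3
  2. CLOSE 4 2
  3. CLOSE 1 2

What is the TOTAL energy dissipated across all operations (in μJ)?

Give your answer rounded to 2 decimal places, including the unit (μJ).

Initial: C1(2μF, Q=12μC, V=6.00V), C2(6μF, Q=13μC, V=2.17V), C3(3μF, Q=12μC, V=4.00V), C4(1μF, Q=9μC, V=9.00V)
Op 1: CLOSE 1-3: Q_total=24.00, C_total=5.00, V=4.80; Q1=9.60, Q3=14.40; dissipated=2.400
Op 2: CLOSE 4-2: Q_total=22.00, C_total=7.00, V=3.14; Q4=3.14, Q2=18.86; dissipated=20.012
Op 3: CLOSE 1-2: Q_total=28.46, C_total=8.00, V=3.56; Q1=7.11, Q2=21.34; dissipated=2.060
Total dissipated: 24.471 μJ

Answer: 24.47 μJ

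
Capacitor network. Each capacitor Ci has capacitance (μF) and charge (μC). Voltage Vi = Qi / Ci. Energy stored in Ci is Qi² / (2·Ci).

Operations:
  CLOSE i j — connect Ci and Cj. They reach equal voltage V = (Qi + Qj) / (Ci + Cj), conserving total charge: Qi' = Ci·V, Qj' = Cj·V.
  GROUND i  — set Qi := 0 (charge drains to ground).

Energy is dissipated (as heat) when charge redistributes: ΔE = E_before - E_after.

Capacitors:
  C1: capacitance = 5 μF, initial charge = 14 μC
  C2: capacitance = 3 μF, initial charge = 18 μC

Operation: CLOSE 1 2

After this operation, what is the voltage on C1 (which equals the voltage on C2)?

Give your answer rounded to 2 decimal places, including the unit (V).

Answer: 4.00 V

Derivation:
Initial: C1(5μF, Q=14μC, V=2.80V), C2(3μF, Q=18μC, V=6.00V)
Op 1: CLOSE 1-2: Q_total=32.00, C_total=8.00, V=4.00; Q1=20.00, Q2=12.00; dissipated=9.600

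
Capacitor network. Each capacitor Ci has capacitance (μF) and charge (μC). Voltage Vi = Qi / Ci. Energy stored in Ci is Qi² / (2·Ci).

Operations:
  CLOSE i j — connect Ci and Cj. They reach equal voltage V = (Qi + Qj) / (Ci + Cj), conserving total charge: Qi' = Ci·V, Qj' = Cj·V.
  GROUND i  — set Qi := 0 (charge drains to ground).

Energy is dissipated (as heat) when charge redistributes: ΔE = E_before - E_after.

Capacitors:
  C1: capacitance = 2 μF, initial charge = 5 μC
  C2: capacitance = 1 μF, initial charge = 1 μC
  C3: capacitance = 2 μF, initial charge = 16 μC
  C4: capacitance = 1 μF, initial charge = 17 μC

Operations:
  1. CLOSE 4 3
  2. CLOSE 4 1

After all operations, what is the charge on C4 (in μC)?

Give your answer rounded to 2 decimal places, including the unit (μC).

Initial: C1(2μF, Q=5μC, V=2.50V), C2(1μF, Q=1μC, V=1.00V), C3(2μF, Q=16μC, V=8.00V), C4(1μF, Q=17μC, V=17.00V)
Op 1: CLOSE 4-3: Q_total=33.00, C_total=3.00, V=11.00; Q4=11.00, Q3=22.00; dissipated=27.000
Op 2: CLOSE 4-1: Q_total=16.00, C_total=3.00, V=5.33; Q4=5.33, Q1=10.67; dissipated=24.083
Final charges: Q1=10.67, Q2=1.00, Q3=22.00, Q4=5.33

Answer: 5.33 μC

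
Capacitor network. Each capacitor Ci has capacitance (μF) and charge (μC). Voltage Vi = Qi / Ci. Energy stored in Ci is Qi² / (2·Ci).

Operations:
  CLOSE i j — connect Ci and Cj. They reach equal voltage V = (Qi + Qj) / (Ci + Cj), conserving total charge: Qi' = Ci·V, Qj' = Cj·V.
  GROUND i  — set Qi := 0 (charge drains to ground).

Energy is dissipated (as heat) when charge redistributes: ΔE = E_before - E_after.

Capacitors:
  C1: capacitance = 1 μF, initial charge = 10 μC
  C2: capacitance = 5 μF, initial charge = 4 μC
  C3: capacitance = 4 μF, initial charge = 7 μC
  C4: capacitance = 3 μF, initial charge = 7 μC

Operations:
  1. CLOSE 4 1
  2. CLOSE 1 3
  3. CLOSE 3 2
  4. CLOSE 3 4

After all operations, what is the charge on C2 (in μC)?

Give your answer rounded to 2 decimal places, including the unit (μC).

Initial: C1(1μF, Q=10μC, V=10.00V), C2(5μF, Q=4μC, V=0.80V), C3(4μF, Q=7μC, V=1.75V), C4(3μF, Q=7μC, V=2.33V)
Op 1: CLOSE 4-1: Q_total=17.00, C_total=4.00, V=4.25; Q4=12.75, Q1=4.25; dissipated=22.042
Op 2: CLOSE 1-3: Q_total=11.25, C_total=5.00, V=2.25; Q1=2.25, Q3=9.00; dissipated=2.500
Op 3: CLOSE 3-2: Q_total=13.00, C_total=9.00, V=1.44; Q3=5.78, Q2=7.22; dissipated=2.336
Op 4: CLOSE 3-4: Q_total=18.53, C_total=7.00, V=2.65; Q3=10.59, Q4=7.94; dissipated=6.747
Final charges: Q1=2.25, Q2=7.22, Q3=10.59, Q4=7.94

Answer: 7.22 μC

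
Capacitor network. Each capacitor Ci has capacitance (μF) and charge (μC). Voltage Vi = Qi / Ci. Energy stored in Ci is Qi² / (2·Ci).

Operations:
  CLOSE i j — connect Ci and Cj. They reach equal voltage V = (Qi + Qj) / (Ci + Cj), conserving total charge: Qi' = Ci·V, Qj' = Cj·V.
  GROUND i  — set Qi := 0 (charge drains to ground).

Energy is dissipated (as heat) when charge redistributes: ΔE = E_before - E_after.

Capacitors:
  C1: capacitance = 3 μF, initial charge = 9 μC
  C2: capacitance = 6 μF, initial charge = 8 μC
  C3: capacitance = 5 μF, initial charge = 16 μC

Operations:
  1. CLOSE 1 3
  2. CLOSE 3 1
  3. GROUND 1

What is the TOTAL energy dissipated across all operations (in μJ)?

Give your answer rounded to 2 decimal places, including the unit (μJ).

Answer: 14.69 μJ

Derivation:
Initial: C1(3μF, Q=9μC, V=3.00V), C2(6μF, Q=8μC, V=1.33V), C3(5μF, Q=16μC, V=3.20V)
Op 1: CLOSE 1-3: Q_total=25.00, C_total=8.00, V=3.12; Q1=9.38, Q3=15.62; dissipated=0.037
Op 2: CLOSE 3-1: Q_total=25.00, C_total=8.00, V=3.12; Q3=15.62, Q1=9.38; dissipated=0.000
Op 3: GROUND 1: Q1=0; energy lost=14.648
Total dissipated: 14.686 μJ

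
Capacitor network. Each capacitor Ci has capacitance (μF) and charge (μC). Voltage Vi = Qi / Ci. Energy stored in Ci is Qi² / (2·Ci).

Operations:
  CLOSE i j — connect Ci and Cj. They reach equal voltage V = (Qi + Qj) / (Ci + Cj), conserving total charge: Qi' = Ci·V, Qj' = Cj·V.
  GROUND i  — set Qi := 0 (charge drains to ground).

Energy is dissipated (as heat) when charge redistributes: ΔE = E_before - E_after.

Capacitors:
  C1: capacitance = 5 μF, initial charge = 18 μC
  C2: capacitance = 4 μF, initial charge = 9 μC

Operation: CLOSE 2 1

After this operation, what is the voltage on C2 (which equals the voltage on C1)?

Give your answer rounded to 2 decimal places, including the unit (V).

Initial: C1(5μF, Q=18μC, V=3.60V), C2(4μF, Q=9μC, V=2.25V)
Op 1: CLOSE 2-1: Q_total=27.00, C_total=9.00, V=3.00; Q2=12.00, Q1=15.00; dissipated=2.025

Answer: 3.00 V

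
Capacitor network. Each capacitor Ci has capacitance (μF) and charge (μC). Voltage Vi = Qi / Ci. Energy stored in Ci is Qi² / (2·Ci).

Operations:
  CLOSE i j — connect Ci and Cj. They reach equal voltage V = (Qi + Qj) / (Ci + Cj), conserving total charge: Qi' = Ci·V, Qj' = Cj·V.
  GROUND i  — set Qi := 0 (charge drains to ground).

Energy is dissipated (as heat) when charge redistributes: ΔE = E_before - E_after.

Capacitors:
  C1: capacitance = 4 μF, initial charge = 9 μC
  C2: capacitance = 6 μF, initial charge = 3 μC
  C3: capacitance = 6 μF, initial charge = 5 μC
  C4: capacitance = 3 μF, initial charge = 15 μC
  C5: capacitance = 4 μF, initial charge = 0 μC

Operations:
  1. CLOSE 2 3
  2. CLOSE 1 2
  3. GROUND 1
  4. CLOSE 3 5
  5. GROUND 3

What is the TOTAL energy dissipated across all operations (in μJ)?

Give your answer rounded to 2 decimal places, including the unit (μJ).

Answer: 7.57 μJ

Derivation:
Initial: C1(4μF, Q=9μC, V=2.25V), C2(6μF, Q=3μC, V=0.50V), C3(6μF, Q=5μC, V=0.83V), C4(3μF, Q=15μC, V=5.00V), C5(4μF, Q=0μC, V=0.00V)
Op 1: CLOSE 2-3: Q_total=8.00, C_total=12.00, V=0.67; Q2=4.00, Q3=4.00; dissipated=0.167
Op 2: CLOSE 1-2: Q_total=13.00, C_total=10.00, V=1.30; Q1=5.20, Q2=7.80; dissipated=3.008
Op 3: GROUND 1: Q1=0; energy lost=3.380
Op 4: CLOSE 3-5: Q_total=4.00, C_total=10.00, V=0.40; Q3=2.40, Q5=1.60; dissipated=0.533
Op 5: GROUND 3: Q3=0; energy lost=0.480
Total dissipated: 7.568 μJ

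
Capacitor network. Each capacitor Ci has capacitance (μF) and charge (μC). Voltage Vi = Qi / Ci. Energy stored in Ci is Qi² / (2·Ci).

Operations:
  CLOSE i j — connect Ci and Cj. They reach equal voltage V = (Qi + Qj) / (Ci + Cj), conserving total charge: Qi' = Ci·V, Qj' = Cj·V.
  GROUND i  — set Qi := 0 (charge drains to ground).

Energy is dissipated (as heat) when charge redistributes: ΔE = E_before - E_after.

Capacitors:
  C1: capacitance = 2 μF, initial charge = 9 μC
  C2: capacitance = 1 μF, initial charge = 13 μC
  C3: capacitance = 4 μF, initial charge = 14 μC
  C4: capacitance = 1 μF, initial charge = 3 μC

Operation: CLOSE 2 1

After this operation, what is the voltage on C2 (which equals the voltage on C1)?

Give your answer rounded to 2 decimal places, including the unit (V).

Answer: 7.33 V

Derivation:
Initial: C1(2μF, Q=9μC, V=4.50V), C2(1μF, Q=13μC, V=13.00V), C3(4μF, Q=14μC, V=3.50V), C4(1μF, Q=3μC, V=3.00V)
Op 1: CLOSE 2-1: Q_total=22.00, C_total=3.00, V=7.33; Q2=7.33, Q1=14.67; dissipated=24.083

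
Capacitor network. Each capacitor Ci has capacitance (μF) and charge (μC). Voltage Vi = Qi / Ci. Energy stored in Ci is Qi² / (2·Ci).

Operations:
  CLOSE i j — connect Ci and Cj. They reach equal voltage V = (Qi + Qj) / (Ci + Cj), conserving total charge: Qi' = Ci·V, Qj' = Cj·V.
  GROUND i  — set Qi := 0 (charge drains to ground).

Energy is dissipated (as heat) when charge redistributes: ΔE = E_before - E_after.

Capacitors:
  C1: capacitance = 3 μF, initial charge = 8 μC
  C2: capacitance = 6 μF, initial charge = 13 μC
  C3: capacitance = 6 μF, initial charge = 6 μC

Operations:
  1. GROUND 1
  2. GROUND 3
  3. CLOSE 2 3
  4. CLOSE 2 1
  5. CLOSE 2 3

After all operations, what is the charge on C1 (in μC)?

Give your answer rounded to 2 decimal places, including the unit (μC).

Answer: 2.17 μC

Derivation:
Initial: C1(3μF, Q=8μC, V=2.67V), C2(6μF, Q=13μC, V=2.17V), C3(6μF, Q=6μC, V=1.00V)
Op 1: GROUND 1: Q1=0; energy lost=10.667
Op 2: GROUND 3: Q3=0; energy lost=3.000
Op 3: CLOSE 2-3: Q_total=13.00, C_total=12.00, V=1.08; Q2=6.50, Q3=6.50; dissipated=7.042
Op 4: CLOSE 2-1: Q_total=6.50, C_total=9.00, V=0.72; Q2=4.33, Q1=2.17; dissipated=1.174
Op 5: CLOSE 2-3: Q_total=10.83, C_total=12.00, V=0.90; Q2=5.42, Q3=5.42; dissipated=0.196
Final charges: Q1=2.17, Q2=5.42, Q3=5.42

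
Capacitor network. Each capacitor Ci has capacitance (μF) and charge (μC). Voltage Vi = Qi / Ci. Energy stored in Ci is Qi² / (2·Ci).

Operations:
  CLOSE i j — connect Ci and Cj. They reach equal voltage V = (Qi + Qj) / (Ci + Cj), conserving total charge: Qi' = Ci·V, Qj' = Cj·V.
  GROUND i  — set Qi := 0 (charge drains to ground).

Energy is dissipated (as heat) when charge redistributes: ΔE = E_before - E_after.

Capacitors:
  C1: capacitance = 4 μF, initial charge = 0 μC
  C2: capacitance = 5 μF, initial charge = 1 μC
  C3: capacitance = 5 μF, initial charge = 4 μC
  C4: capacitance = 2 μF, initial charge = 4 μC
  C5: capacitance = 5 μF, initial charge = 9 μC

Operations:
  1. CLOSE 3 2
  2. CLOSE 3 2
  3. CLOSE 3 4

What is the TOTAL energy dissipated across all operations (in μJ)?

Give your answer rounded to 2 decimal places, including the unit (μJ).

Initial: C1(4μF, Q=0μC, V=0.00V), C2(5μF, Q=1μC, V=0.20V), C3(5μF, Q=4μC, V=0.80V), C4(2μF, Q=4μC, V=2.00V), C5(5μF, Q=9μC, V=1.80V)
Op 1: CLOSE 3-2: Q_total=5.00, C_total=10.00, V=0.50; Q3=2.50, Q2=2.50; dissipated=0.450
Op 2: CLOSE 3-2: Q_total=5.00, C_total=10.00, V=0.50; Q3=2.50, Q2=2.50; dissipated=0.000
Op 3: CLOSE 3-4: Q_total=6.50, C_total=7.00, V=0.93; Q3=4.64, Q4=1.86; dissipated=1.607
Total dissipated: 2.057 μJ

Answer: 2.06 μJ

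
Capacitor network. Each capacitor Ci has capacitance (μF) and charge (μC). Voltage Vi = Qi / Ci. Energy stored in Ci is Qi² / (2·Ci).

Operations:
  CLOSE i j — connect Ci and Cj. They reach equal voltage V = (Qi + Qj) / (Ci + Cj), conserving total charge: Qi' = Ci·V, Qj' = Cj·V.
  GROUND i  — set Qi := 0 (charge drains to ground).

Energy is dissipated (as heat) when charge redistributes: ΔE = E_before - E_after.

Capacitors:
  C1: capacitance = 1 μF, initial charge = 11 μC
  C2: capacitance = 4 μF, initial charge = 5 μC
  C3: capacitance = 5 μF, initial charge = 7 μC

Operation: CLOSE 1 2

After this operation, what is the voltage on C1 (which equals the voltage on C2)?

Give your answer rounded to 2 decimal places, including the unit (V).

Answer: 3.20 V

Derivation:
Initial: C1(1μF, Q=11μC, V=11.00V), C2(4μF, Q=5μC, V=1.25V), C3(5μF, Q=7μC, V=1.40V)
Op 1: CLOSE 1-2: Q_total=16.00, C_total=5.00, V=3.20; Q1=3.20, Q2=12.80; dissipated=38.025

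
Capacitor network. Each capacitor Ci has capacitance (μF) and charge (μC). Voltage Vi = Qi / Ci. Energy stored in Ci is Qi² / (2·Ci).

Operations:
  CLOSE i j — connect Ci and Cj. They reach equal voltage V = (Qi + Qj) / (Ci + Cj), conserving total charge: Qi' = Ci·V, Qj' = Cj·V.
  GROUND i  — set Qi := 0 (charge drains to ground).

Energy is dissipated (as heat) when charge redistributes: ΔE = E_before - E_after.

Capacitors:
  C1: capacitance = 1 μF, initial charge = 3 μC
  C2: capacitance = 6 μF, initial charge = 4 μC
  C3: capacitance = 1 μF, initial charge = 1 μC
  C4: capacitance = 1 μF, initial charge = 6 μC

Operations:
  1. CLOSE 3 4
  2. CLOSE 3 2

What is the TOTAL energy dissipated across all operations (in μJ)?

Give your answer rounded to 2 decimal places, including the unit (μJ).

Answer: 9.69 μJ

Derivation:
Initial: C1(1μF, Q=3μC, V=3.00V), C2(6μF, Q=4μC, V=0.67V), C3(1μF, Q=1μC, V=1.00V), C4(1μF, Q=6μC, V=6.00V)
Op 1: CLOSE 3-4: Q_total=7.00, C_total=2.00, V=3.50; Q3=3.50, Q4=3.50; dissipated=6.250
Op 2: CLOSE 3-2: Q_total=7.50, C_total=7.00, V=1.07; Q3=1.07, Q2=6.43; dissipated=3.440
Total dissipated: 9.690 μJ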